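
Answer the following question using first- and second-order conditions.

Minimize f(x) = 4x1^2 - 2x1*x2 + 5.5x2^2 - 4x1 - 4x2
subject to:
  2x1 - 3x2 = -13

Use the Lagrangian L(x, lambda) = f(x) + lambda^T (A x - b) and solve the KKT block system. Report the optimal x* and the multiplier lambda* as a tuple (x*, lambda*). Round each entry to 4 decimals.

Form the Lagrangian:
  L(x, lambda) = (1/2) x^T Q x + c^T x + lambda^T (A x - b)
Stationarity (grad_x L = 0): Q x + c + A^T lambda = 0.
Primal feasibility: A x = b.

This gives the KKT block system:
  [ Q   A^T ] [ x     ]   [-c ]
  [ A    0  ] [ lambda ] = [ b ]

Solving the linear system:
  x*      = (-1.6087, 3.2609)
  lambda* = (11.6957)
  f(x*)   = 72.7174

x* = (-1.6087, 3.2609), lambda* = (11.6957)


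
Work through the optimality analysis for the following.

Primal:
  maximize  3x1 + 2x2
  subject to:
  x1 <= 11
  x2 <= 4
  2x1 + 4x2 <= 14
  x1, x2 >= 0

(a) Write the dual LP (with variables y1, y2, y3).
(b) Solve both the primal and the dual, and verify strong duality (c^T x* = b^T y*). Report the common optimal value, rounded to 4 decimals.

The standard primal-dual pair for 'max c^T x s.t. A x <= b, x >= 0' is:
  Dual:  min b^T y  s.t.  A^T y >= c,  y >= 0.

So the dual LP is:
  minimize  11y1 + 4y2 + 14y3
  subject to:
    y1 + 2y3 >= 3
    y2 + 4y3 >= 2
    y1, y2, y3 >= 0

Solving the primal: x* = (7, 0).
  primal value c^T x* = 21.
Solving the dual: y* = (0, 0, 1.5).
  dual value b^T y* = 21.
Strong duality: c^T x* = b^T y*. Confirmed.

21


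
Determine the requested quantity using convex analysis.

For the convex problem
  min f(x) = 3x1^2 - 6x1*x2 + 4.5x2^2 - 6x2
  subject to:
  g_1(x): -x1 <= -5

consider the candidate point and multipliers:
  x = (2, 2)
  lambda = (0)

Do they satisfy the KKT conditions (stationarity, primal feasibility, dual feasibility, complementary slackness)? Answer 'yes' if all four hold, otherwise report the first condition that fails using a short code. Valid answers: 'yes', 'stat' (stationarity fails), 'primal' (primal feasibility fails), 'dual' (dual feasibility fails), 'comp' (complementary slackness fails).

Gradient of f: grad f(x) = Q x + c = (0, 0)
Constraint values g_i(x) = a_i^T x - b_i:
  g_1((2, 2)) = 3
Stationarity residual: grad f(x) + sum_i lambda_i a_i = (0, 0)
  -> stationarity OK
Primal feasibility (all g_i <= 0): FAILS
Dual feasibility (all lambda_i >= 0): OK
Complementary slackness (lambda_i * g_i(x) = 0 for all i): OK

Verdict: the first failing condition is primal_feasibility -> primal.

primal


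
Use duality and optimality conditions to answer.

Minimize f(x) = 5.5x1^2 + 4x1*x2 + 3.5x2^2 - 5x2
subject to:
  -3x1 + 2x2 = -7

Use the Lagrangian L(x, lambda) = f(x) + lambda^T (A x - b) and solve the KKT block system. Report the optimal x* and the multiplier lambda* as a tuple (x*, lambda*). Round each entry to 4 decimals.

Form the Lagrangian:
  L(x, lambda) = (1/2) x^T Q x + c^T x + lambda^T (A x - b)
Stationarity (grad_x L = 0): Q x + c + A^T lambda = 0.
Primal feasibility: A x = b.

This gives the KKT block system:
  [ Q   A^T ] [ x     ]   [-c ]
  [ A    0  ] [ lambda ] = [ b ]

Solving the linear system:
  x*      = (1.5032, -1.2452)
  lambda* = (3.8516)
  f(x*)   = 16.5935

x* = (1.5032, -1.2452), lambda* = (3.8516)


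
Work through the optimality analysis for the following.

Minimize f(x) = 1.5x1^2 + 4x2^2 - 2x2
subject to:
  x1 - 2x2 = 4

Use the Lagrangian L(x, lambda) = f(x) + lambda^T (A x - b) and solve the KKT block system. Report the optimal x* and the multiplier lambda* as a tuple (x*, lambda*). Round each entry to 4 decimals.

Form the Lagrangian:
  L(x, lambda) = (1/2) x^T Q x + c^T x + lambda^T (A x - b)
Stationarity (grad_x L = 0): Q x + c + A^T lambda = 0.
Primal feasibility: A x = b.

This gives the KKT block system:
  [ Q   A^T ] [ x     ]   [-c ]
  [ A    0  ] [ lambda ] = [ b ]

Solving the linear system:
  x*      = (1.8, -1.1)
  lambda* = (-5.4)
  f(x*)   = 11.9

x* = (1.8, -1.1), lambda* = (-5.4)


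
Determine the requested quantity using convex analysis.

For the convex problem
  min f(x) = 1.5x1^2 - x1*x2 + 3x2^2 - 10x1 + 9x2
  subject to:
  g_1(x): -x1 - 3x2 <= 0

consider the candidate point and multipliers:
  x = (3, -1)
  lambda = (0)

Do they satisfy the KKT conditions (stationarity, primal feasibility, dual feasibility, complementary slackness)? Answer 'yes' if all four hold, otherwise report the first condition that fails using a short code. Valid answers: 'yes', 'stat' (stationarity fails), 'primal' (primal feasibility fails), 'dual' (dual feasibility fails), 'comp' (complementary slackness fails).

Gradient of f: grad f(x) = Q x + c = (0, 0)
Constraint values g_i(x) = a_i^T x - b_i:
  g_1((3, -1)) = 0
Stationarity residual: grad f(x) + sum_i lambda_i a_i = (0, 0)
  -> stationarity OK
Primal feasibility (all g_i <= 0): OK
Dual feasibility (all lambda_i >= 0): OK
Complementary slackness (lambda_i * g_i(x) = 0 for all i): OK

Verdict: yes, KKT holds.

yes


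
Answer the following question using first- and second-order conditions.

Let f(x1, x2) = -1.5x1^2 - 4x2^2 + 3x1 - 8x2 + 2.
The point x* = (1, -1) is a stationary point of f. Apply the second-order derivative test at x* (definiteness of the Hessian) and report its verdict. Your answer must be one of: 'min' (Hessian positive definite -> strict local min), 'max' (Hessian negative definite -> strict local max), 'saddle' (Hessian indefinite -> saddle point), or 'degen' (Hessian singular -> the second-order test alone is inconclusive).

Compute the Hessian H = grad^2 f:
  H = [[-3, 0], [0, -8]]
Verify stationarity: grad f(x*) = H x* + g = (0, 0).
Eigenvalues of H: -8, -3.
Both eigenvalues < 0, so H is negative definite -> x* is a strict local max.

max


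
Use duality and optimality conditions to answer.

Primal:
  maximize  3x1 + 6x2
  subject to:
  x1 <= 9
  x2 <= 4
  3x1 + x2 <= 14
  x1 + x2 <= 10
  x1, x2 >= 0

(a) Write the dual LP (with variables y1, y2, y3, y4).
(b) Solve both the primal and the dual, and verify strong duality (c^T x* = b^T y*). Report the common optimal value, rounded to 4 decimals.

The standard primal-dual pair for 'max c^T x s.t. A x <= b, x >= 0' is:
  Dual:  min b^T y  s.t.  A^T y >= c,  y >= 0.

So the dual LP is:
  minimize  9y1 + 4y2 + 14y3 + 10y4
  subject to:
    y1 + 3y3 + y4 >= 3
    y2 + y3 + y4 >= 6
    y1, y2, y3, y4 >= 0

Solving the primal: x* = (3.3333, 4).
  primal value c^T x* = 34.
Solving the dual: y* = (0, 5, 1, 0).
  dual value b^T y* = 34.
Strong duality: c^T x* = b^T y*. Confirmed.

34


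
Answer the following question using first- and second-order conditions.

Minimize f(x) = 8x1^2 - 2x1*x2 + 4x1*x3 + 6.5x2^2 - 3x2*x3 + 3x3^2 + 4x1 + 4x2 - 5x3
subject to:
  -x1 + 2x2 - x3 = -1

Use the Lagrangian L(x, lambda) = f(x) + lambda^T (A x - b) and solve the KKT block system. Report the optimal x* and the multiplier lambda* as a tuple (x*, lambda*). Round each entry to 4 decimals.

Form the Lagrangian:
  L(x, lambda) = (1/2) x^T Q x + c^T x + lambda^T (A x - b)
Stationarity (grad_x L = 0): Q x + c + A^T lambda = 0.
Primal feasibility: A x = b.

This gives the KKT block system:
  [ Q   A^T ] [ x     ]   [-c ]
  [ A    0  ] [ lambda ] = [ b ]

Solving the linear system:
  x*      = (-0.5396, -0.1848, 1.1701)
  lambda* = (0.4164)
  f(x*)   = -4.1657

x* = (-0.5396, -0.1848, 1.1701), lambda* = (0.4164)


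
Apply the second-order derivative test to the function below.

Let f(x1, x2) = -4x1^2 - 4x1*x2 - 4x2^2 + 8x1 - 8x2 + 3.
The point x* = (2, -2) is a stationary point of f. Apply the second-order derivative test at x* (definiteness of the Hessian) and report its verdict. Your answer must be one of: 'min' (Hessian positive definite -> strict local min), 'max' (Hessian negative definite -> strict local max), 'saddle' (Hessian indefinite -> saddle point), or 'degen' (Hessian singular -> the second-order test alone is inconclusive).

Compute the Hessian H = grad^2 f:
  H = [[-8, -4], [-4, -8]]
Verify stationarity: grad f(x*) = H x* + g = (0, 0).
Eigenvalues of H: -12, -4.
Both eigenvalues < 0, so H is negative definite -> x* is a strict local max.

max


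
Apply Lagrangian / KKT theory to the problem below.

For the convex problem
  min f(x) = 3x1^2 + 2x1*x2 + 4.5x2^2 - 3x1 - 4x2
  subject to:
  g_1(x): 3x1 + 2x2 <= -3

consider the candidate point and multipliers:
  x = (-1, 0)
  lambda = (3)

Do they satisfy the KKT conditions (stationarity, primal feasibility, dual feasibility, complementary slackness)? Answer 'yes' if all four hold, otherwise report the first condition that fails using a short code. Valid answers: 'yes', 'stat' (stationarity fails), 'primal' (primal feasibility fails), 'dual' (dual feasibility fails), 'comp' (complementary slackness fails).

Gradient of f: grad f(x) = Q x + c = (-9, -6)
Constraint values g_i(x) = a_i^T x - b_i:
  g_1((-1, 0)) = 0
Stationarity residual: grad f(x) + sum_i lambda_i a_i = (0, 0)
  -> stationarity OK
Primal feasibility (all g_i <= 0): OK
Dual feasibility (all lambda_i >= 0): OK
Complementary slackness (lambda_i * g_i(x) = 0 for all i): OK

Verdict: yes, KKT holds.

yes


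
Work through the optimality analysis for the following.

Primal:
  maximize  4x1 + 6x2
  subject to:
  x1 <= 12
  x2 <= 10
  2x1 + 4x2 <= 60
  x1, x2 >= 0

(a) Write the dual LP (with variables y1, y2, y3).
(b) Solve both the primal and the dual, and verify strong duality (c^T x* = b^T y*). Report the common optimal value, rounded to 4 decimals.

The standard primal-dual pair for 'max c^T x s.t. A x <= b, x >= 0' is:
  Dual:  min b^T y  s.t.  A^T y >= c,  y >= 0.

So the dual LP is:
  minimize  12y1 + 10y2 + 60y3
  subject to:
    y1 + 2y3 >= 4
    y2 + 4y3 >= 6
    y1, y2, y3 >= 0

Solving the primal: x* = (12, 9).
  primal value c^T x* = 102.
Solving the dual: y* = (1, 0, 1.5).
  dual value b^T y* = 102.
Strong duality: c^T x* = b^T y*. Confirmed.

102


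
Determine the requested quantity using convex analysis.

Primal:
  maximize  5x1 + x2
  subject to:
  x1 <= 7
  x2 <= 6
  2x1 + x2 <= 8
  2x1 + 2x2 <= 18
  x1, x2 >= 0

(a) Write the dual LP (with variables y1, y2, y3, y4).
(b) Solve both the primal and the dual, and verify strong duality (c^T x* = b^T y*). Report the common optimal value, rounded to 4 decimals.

The standard primal-dual pair for 'max c^T x s.t. A x <= b, x >= 0' is:
  Dual:  min b^T y  s.t.  A^T y >= c,  y >= 0.

So the dual LP is:
  minimize  7y1 + 6y2 + 8y3 + 18y4
  subject to:
    y1 + 2y3 + 2y4 >= 5
    y2 + y3 + 2y4 >= 1
    y1, y2, y3, y4 >= 0

Solving the primal: x* = (4, 0).
  primal value c^T x* = 20.
Solving the dual: y* = (0, 0, 2.5, 0).
  dual value b^T y* = 20.
Strong duality: c^T x* = b^T y*. Confirmed.

20


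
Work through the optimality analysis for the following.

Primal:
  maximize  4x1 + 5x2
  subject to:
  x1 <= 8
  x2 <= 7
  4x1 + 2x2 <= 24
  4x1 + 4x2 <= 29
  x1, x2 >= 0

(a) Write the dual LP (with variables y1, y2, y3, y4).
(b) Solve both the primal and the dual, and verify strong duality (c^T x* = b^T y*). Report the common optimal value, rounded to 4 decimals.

The standard primal-dual pair for 'max c^T x s.t. A x <= b, x >= 0' is:
  Dual:  min b^T y  s.t.  A^T y >= c,  y >= 0.

So the dual LP is:
  minimize  8y1 + 7y2 + 24y3 + 29y4
  subject to:
    y1 + 4y3 + 4y4 >= 4
    y2 + 2y3 + 4y4 >= 5
    y1, y2, y3, y4 >= 0

Solving the primal: x* = (0.25, 7).
  primal value c^T x* = 36.
Solving the dual: y* = (0, 1, 0, 1).
  dual value b^T y* = 36.
Strong duality: c^T x* = b^T y*. Confirmed.

36


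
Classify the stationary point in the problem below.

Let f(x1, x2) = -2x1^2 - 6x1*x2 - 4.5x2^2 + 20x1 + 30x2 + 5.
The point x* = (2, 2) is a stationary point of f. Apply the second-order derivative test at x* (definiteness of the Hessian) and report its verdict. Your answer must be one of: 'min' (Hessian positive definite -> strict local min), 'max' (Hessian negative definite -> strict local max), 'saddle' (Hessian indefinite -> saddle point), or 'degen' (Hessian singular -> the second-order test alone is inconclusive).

Compute the Hessian H = grad^2 f:
  H = [[-4, -6], [-6, -9]]
Verify stationarity: grad f(x*) = H x* + g = (0, 0).
Eigenvalues of H: -13, 0.
H has a zero eigenvalue (singular; negative semidefinite but not definite), so H is neither positive definite, negative definite, nor indefinite. The second-order test alone is inconclusive -> degen.
(Indeed, f is constant along the null direction of H through x*, so x* is not a strict local extremum.)

degen


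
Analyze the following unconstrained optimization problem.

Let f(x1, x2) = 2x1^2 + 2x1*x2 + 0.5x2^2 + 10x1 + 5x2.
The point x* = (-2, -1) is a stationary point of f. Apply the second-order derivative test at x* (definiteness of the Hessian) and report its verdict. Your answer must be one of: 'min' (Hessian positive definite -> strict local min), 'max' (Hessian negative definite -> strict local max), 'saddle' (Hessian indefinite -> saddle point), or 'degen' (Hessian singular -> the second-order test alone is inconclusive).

Compute the Hessian H = grad^2 f:
  H = [[4, 2], [2, 1]]
Verify stationarity: grad f(x*) = H x* + g = (0, 0).
Eigenvalues of H: 0, 5.
H has a zero eigenvalue (singular; positive semidefinite but not definite), so H is neither positive definite, negative definite, nor indefinite. The second-order test alone is inconclusive -> degen.
(Indeed, f is constant along the null direction of H through x*, so x* is not a strict local extremum.)

degen


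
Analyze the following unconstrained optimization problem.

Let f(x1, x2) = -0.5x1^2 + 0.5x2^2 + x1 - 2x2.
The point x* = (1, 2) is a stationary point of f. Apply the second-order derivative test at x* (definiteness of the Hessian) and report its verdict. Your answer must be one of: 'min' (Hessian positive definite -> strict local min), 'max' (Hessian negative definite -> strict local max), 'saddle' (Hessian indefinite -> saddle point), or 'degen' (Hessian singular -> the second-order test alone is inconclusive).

Compute the Hessian H = grad^2 f:
  H = [[-1, 0], [0, 1]]
Verify stationarity: grad f(x*) = H x* + g = (0, 0).
Eigenvalues of H: -1, 1.
Eigenvalues have mixed signs, so H is indefinite -> x* is a saddle point.

saddle


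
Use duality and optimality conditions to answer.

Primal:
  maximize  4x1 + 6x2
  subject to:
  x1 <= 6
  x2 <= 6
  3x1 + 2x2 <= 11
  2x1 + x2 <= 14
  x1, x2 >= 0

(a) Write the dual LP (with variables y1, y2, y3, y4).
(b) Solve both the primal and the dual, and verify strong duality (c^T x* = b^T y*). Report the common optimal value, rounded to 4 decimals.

The standard primal-dual pair for 'max c^T x s.t. A x <= b, x >= 0' is:
  Dual:  min b^T y  s.t.  A^T y >= c,  y >= 0.

So the dual LP is:
  minimize  6y1 + 6y2 + 11y3 + 14y4
  subject to:
    y1 + 3y3 + 2y4 >= 4
    y2 + 2y3 + y4 >= 6
    y1, y2, y3, y4 >= 0

Solving the primal: x* = (0, 5.5).
  primal value c^T x* = 33.
Solving the dual: y* = (0, 0, 3, 0).
  dual value b^T y* = 33.
Strong duality: c^T x* = b^T y*. Confirmed.

33


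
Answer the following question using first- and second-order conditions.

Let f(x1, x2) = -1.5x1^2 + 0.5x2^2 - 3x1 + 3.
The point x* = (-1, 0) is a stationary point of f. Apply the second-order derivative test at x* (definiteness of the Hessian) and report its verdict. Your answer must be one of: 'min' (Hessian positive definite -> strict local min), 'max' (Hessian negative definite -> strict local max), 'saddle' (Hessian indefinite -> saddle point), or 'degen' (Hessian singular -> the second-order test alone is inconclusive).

Compute the Hessian H = grad^2 f:
  H = [[-3, 0], [0, 1]]
Verify stationarity: grad f(x*) = H x* + g = (0, 0).
Eigenvalues of H: -3, 1.
Eigenvalues have mixed signs, so H is indefinite -> x* is a saddle point.

saddle


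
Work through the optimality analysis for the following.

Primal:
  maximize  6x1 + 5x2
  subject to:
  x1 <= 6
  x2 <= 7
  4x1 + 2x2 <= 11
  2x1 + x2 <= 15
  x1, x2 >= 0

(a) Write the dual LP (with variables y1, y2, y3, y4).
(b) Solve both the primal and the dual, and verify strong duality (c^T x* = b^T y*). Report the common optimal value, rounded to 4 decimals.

The standard primal-dual pair for 'max c^T x s.t. A x <= b, x >= 0' is:
  Dual:  min b^T y  s.t.  A^T y >= c,  y >= 0.

So the dual LP is:
  minimize  6y1 + 7y2 + 11y3 + 15y4
  subject to:
    y1 + 4y3 + 2y4 >= 6
    y2 + 2y3 + y4 >= 5
    y1, y2, y3, y4 >= 0

Solving the primal: x* = (0, 5.5).
  primal value c^T x* = 27.5.
Solving the dual: y* = (0, 0, 2.5, 0).
  dual value b^T y* = 27.5.
Strong duality: c^T x* = b^T y*. Confirmed.

27.5


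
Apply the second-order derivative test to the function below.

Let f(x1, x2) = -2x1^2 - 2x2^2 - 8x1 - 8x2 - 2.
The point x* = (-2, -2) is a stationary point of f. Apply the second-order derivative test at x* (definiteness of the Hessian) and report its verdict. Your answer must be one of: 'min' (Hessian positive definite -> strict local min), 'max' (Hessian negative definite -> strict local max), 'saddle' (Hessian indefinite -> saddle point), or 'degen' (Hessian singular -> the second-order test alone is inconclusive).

Compute the Hessian H = grad^2 f:
  H = [[-4, 0], [0, -4]]
Verify stationarity: grad f(x*) = H x* + g = (0, 0).
Eigenvalues of H: -4, -4.
Both eigenvalues < 0, so H is negative definite -> x* is a strict local max.

max


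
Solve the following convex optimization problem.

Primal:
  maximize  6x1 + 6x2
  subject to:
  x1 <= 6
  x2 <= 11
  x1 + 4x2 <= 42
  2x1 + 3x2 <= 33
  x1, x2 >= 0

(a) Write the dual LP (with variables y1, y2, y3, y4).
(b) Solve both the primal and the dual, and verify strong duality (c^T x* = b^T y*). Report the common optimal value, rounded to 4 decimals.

The standard primal-dual pair for 'max c^T x s.t. A x <= b, x >= 0' is:
  Dual:  min b^T y  s.t.  A^T y >= c,  y >= 0.

So the dual LP is:
  minimize  6y1 + 11y2 + 42y3 + 33y4
  subject to:
    y1 + y3 + 2y4 >= 6
    y2 + 4y3 + 3y4 >= 6
    y1, y2, y3, y4 >= 0

Solving the primal: x* = (6, 7).
  primal value c^T x* = 78.
Solving the dual: y* = (2, 0, 0, 2).
  dual value b^T y* = 78.
Strong duality: c^T x* = b^T y*. Confirmed.

78


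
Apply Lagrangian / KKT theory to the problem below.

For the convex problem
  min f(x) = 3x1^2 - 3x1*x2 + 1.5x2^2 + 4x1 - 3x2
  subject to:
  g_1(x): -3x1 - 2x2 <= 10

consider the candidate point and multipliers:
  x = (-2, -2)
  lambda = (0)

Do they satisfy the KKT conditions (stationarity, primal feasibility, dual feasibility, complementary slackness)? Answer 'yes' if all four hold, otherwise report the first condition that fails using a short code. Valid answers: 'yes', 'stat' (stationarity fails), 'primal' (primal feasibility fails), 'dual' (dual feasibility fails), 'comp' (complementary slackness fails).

Gradient of f: grad f(x) = Q x + c = (-2, -3)
Constraint values g_i(x) = a_i^T x - b_i:
  g_1((-2, -2)) = 0
Stationarity residual: grad f(x) + sum_i lambda_i a_i = (-2, -3)
  -> stationarity FAILS
Primal feasibility (all g_i <= 0): OK
Dual feasibility (all lambda_i >= 0): OK
Complementary slackness (lambda_i * g_i(x) = 0 for all i): OK

Verdict: the first failing condition is stationarity -> stat.

stat


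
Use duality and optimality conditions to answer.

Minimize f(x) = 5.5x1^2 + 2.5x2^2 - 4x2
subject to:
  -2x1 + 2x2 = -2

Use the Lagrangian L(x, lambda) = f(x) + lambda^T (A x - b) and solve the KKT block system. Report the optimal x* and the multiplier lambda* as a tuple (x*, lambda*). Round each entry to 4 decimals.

Form the Lagrangian:
  L(x, lambda) = (1/2) x^T Q x + c^T x + lambda^T (A x - b)
Stationarity (grad_x L = 0): Q x + c + A^T lambda = 0.
Primal feasibility: A x = b.

This gives the KKT block system:
  [ Q   A^T ] [ x     ]   [-c ]
  [ A    0  ] [ lambda ] = [ b ]

Solving the linear system:
  x*      = (0.5625, -0.4375)
  lambda* = (3.0938)
  f(x*)   = 3.9688

x* = (0.5625, -0.4375), lambda* = (3.0938)


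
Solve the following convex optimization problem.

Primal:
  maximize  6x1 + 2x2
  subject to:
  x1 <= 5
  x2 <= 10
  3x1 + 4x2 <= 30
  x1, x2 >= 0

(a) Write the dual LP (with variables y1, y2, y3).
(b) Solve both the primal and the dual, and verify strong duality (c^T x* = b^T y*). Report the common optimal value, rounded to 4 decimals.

The standard primal-dual pair for 'max c^T x s.t. A x <= b, x >= 0' is:
  Dual:  min b^T y  s.t.  A^T y >= c,  y >= 0.

So the dual LP is:
  minimize  5y1 + 10y2 + 30y3
  subject to:
    y1 + 3y3 >= 6
    y2 + 4y3 >= 2
    y1, y2, y3 >= 0

Solving the primal: x* = (5, 3.75).
  primal value c^T x* = 37.5.
Solving the dual: y* = (4.5, 0, 0.5).
  dual value b^T y* = 37.5.
Strong duality: c^T x* = b^T y*. Confirmed.

37.5


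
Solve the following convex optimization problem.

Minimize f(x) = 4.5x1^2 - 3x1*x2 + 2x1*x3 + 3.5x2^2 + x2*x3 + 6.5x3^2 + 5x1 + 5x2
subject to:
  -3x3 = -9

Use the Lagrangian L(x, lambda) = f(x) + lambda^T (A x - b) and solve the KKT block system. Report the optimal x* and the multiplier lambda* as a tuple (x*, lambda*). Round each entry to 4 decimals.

Form the Lagrangian:
  L(x, lambda) = (1/2) x^T Q x + c^T x + lambda^T (A x - b)
Stationarity (grad_x L = 0): Q x + c + A^T lambda = 0.
Primal feasibility: A x = b.

This gives the KKT block system:
  [ Q   A^T ] [ x     ]   [-c ]
  [ A    0  ] [ lambda ] = [ b ]

Solving the linear system:
  x*      = (-1.8704, -1.9444, 3)
  lambda* = (11.1049)
  f(x*)   = 40.4352

x* = (-1.8704, -1.9444, 3), lambda* = (11.1049)


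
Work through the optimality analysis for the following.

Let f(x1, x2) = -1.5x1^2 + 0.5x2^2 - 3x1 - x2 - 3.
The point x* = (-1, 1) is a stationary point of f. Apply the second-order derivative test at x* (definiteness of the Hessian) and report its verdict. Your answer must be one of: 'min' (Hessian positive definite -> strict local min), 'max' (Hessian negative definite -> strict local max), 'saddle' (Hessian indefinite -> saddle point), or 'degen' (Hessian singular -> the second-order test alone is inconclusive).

Compute the Hessian H = grad^2 f:
  H = [[-3, 0], [0, 1]]
Verify stationarity: grad f(x*) = H x* + g = (0, 0).
Eigenvalues of H: -3, 1.
Eigenvalues have mixed signs, so H is indefinite -> x* is a saddle point.

saddle


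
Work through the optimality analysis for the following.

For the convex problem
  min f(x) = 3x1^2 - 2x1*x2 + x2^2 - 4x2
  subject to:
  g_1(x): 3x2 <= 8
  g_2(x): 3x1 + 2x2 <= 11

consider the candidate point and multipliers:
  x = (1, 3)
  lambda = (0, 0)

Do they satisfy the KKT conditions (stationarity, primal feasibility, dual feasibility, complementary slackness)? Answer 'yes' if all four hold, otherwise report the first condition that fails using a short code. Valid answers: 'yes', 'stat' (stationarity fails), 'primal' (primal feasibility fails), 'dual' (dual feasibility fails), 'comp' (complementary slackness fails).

Gradient of f: grad f(x) = Q x + c = (0, 0)
Constraint values g_i(x) = a_i^T x - b_i:
  g_1((1, 3)) = 1
  g_2((1, 3)) = -2
Stationarity residual: grad f(x) + sum_i lambda_i a_i = (0, 0)
  -> stationarity OK
Primal feasibility (all g_i <= 0): FAILS
Dual feasibility (all lambda_i >= 0): OK
Complementary slackness (lambda_i * g_i(x) = 0 for all i): OK

Verdict: the first failing condition is primal_feasibility -> primal.

primal


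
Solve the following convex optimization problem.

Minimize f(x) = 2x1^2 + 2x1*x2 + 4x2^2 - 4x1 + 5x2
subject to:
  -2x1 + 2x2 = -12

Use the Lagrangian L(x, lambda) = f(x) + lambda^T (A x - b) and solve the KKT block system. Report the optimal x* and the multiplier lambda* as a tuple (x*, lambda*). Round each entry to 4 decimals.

Form the Lagrangian:
  L(x, lambda) = (1/2) x^T Q x + c^T x + lambda^T (A x - b)
Stationarity (grad_x L = 0): Q x + c + A^T lambda = 0.
Primal feasibility: A x = b.

This gives the KKT block system:
  [ Q   A^T ] [ x     ]   [-c ]
  [ A    0  ] [ lambda ] = [ b ]

Solving the linear system:
  x*      = (3.6875, -2.3125)
  lambda* = (3.0625)
  f(x*)   = 5.2188

x* = (3.6875, -2.3125), lambda* = (3.0625)


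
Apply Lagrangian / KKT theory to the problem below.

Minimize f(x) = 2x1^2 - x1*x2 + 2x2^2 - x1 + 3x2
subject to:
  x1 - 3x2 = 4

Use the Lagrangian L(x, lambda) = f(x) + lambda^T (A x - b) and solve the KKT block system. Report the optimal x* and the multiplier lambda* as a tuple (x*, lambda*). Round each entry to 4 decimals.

Form the Lagrangian:
  L(x, lambda) = (1/2) x^T Q x + c^T x + lambda^T (A x - b)
Stationarity (grad_x L = 0): Q x + c + A^T lambda = 0.
Primal feasibility: A x = b.

This gives the KKT block system:
  [ Q   A^T ] [ x     ]   [-c ]
  [ A    0  ] [ lambda ] = [ b ]

Solving the linear system:
  x*      = (0.1176, -1.2941)
  lambda* = (-0.7647)
  f(x*)   = -0.4706

x* = (0.1176, -1.2941), lambda* = (-0.7647)


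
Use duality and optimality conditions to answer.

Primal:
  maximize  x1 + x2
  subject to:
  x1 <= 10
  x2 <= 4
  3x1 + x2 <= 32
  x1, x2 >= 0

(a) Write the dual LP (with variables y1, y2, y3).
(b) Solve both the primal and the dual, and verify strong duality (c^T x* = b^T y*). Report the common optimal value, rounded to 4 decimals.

The standard primal-dual pair for 'max c^T x s.t. A x <= b, x >= 0' is:
  Dual:  min b^T y  s.t.  A^T y >= c,  y >= 0.

So the dual LP is:
  minimize  10y1 + 4y2 + 32y3
  subject to:
    y1 + 3y3 >= 1
    y2 + y3 >= 1
    y1, y2, y3 >= 0

Solving the primal: x* = (9.3333, 4).
  primal value c^T x* = 13.3333.
Solving the dual: y* = (0, 0.6667, 0.3333).
  dual value b^T y* = 13.3333.
Strong duality: c^T x* = b^T y*. Confirmed.

13.3333


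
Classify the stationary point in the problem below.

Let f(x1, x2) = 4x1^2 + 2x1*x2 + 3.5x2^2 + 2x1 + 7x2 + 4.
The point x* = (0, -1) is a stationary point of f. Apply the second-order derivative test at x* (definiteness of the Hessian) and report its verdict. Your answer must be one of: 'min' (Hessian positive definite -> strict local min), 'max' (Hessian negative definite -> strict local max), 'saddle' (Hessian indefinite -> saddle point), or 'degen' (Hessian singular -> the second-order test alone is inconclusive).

Compute the Hessian H = grad^2 f:
  H = [[8, 2], [2, 7]]
Verify stationarity: grad f(x*) = H x* + g = (0, 0).
Eigenvalues of H: 5.4384, 9.5616.
Both eigenvalues > 0, so H is positive definite -> x* is a strict local min.

min


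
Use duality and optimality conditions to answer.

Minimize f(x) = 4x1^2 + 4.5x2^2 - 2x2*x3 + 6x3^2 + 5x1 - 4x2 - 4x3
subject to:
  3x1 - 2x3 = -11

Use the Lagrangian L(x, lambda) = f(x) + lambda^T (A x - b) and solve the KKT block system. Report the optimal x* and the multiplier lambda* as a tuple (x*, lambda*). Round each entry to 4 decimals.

Form the Lagrangian:
  L(x, lambda) = (1/2) x^T Q x + c^T x + lambda^T (A x - b)
Stationarity (grad_x L = 0): Q x + c + A^T lambda = 0.
Primal feasibility: A x = b.

This gives the KKT block system:
  [ Q   A^T ] [ x     ]   [-c ]
  [ A    0  ] [ lambda ] = [ b ]

Solving the linear system:
  x*      = (-2.7353, 0.7549, 1.3971)
  lambda* = (5.6275)
  f(x*)   = 19.8088

x* = (-2.7353, 0.7549, 1.3971), lambda* = (5.6275)


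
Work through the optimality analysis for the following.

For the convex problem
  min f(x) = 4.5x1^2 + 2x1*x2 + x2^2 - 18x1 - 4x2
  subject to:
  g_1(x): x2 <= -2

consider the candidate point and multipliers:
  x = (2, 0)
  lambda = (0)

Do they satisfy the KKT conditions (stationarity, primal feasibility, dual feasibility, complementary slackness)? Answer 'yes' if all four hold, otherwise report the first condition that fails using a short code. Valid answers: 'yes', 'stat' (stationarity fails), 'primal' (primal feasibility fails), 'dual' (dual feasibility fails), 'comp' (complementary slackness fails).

Gradient of f: grad f(x) = Q x + c = (0, 0)
Constraint values g_i(x) = a_i^T x - b_i:
  g_1((2, 0)) = 2
Stationarity residual: grad f(x) + sum_i lambda_i a_i = (0, 0)
  -> stationarity OK
Primal feasibility (all g_i <= 0): FAILS
Dual feasibility (all lambda_i >= 0): OK
Complementary slackness (lambda_i * g_i(x) = 0 for all i): OK

Verdict: the first failing condition is primal_feasibility -> primal.

primal


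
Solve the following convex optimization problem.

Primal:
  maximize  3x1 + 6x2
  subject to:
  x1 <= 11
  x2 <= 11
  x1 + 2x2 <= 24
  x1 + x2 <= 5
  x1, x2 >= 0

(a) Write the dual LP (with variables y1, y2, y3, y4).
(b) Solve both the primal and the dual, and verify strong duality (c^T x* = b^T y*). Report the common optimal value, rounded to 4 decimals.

The standard primal-dual pair for 'max c^T x s.t. A x <= b, x >= 0' is:
  Dual:  min b^T y  s.t.  A^T y >= c,  y >= 0.

So the dual LP is:
  minimize  11y1 + 11y2 + 24y3 + 5y4
  subject to:
    y1 + y3 + y4 >= 3
    y2 + 2y3 + y4 >= 6
    y1, y2, y3, y4 >= 0

Solving the primal: x* = (0, 5).
  primal value c^T x* = 30.
Solving the dual: y* = (0, 0, 0, 6).
  dual value b^T y* = 30.
Strong duality: c^T x* = b^T y*. Confirmed.

30


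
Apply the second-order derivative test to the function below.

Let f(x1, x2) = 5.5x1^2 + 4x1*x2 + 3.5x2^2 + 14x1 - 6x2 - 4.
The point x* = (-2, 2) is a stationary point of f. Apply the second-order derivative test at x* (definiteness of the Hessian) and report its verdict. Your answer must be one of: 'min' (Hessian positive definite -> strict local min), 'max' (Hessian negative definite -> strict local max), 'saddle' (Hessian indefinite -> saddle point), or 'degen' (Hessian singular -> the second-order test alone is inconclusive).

Compute the Hessian H = grad^2 f:
  H = [[11, 4], [4, 7]]
Verify stationarity: grad f(x*) = H x* + g = (0, 0).
Eigenvalues of H: 4.5279, 13.4721.
Both eigenvalues > 0, so H is positive definite -> x* is a strict local min.

min


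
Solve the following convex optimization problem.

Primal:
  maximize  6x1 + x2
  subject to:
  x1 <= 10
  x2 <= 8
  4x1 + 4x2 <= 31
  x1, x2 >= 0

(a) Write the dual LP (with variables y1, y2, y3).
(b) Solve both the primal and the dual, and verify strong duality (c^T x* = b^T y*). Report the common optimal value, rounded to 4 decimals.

The standard primal-dual pair for 'max c^T x s.t. A x <= b, x >= 0' is:
  Dual:  min b^T y  s.t.  A^T y >= c,  y >= 0.

So the dual LP is:
  minimize  10y1 + 8y2 + 31y3
  subject to:
    y1 + 4y3 >= 6
    y2 + 4y3 >= 1
    y1, y2, y3 >= 0

Solving the primal: x* = (7.75, 0).
  primal value c^T x* = 46.5.
Solving the dual: y* = (0, 0, 1.5).
  dual value b^T y* = 46.5.
Strong duality: c^T x* = b^T y*. Confirmed.

46.5


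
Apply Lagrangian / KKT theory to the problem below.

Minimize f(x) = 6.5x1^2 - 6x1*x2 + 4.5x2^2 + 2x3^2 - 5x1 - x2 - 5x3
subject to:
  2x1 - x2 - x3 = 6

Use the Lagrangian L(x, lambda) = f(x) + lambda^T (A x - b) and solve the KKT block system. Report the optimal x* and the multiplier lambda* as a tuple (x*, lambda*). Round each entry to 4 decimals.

Form the Lagrangian:
  L(x, lambda) = (1/2) x^T Q x + c^T x + lambda^T (A x - b)
Stationarity (grad_x L = 0): Q x + c + A^T lambda = 0.
Primal feasibility: A x = b.

This gives the KKT block system:
  [ Q   A^T ] [ x     ]   [-c ]
  [ A    0  ] [ lambda ] = [ b ]

Solving the linear system:
  x*      = (2.3591, 0.3867, -1.6685)
  lambda* = (-11.674)
  f(x*)   = 33.1022

x* = (2.3591, 0.3867, -1.6685), lambda* = (-11.674)


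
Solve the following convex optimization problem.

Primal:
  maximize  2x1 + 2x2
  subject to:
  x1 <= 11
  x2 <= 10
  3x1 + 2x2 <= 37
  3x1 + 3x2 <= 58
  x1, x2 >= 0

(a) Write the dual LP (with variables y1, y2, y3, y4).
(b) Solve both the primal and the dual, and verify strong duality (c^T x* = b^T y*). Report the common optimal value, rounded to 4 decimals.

The standard primal-dual pair for 'max c^T x s.t. A x <= b, x >= 0' is:
  Dual:  min b^T y  s.t.  A^T y >= c,  y >= 0.

So the dual LP is:
  minimize  11y1 + 10y2 + 37y3 + 58y4
  subject to:
    y1 + 3y3 + 3y4 >= 2
    y2 + 2y3 + 3y4 >= 2
    y1, y2, y3, y4 >= 0

Solving the primal: x* = (5.6667, 10).
  primal value c^T x* = 31.3333.
Solving the dual: y* = (0, 0.6667, 0.6667, 0).
  dual value b^T y* = 31.3333.
Strong duality: c^T x* = b^T y*. Confirmed.

31.3333


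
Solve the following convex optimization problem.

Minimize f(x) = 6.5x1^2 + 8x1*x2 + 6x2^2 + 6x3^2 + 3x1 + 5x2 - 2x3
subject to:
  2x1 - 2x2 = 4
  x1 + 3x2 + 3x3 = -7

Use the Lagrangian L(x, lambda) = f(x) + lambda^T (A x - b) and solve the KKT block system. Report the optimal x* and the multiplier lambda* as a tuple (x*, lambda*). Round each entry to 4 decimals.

Form the Lagrangian:
  L(x, lambda) = (1/2) x^T Q x + c^T x + lambda^T (A x - b)
Stationarity (grad_x L = 0): Q x + c + A^T lambda = 0.
Primal feasibility: A x = b.

This gives the KKT block system:
  [ Q   A^T ] [ x     ]   [-c ]
  [ A    0  ] [ lambda ] = [ b ]

Solving the linear system:
  x*      = (0.385, -1.615, -0.8467)
  lambda* = (0.4305, 4.0535)
  f(x*)   = 10.713

x* = (0.385, -1.615, -0.8467), lambda* = (0.4305, 4.0535)


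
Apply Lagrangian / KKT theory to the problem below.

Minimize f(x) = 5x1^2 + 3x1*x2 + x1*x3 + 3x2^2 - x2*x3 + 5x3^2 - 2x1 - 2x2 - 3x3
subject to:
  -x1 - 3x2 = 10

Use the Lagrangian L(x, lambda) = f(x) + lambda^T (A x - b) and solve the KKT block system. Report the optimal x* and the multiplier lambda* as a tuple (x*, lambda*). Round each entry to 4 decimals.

Form the Lagrangian:
  L(x, lambda) = (1/2) x^T Q x + c^T x + lambda^T (A x - b)
Stationarity (grad_x L = 0): Q x + c + A^T lambda = 0.
Primal feasibility: A x = b.

This gives the KKT block system:
  [ Q   A^T ] [ x     ]   [-c ]
  [ A    0  ] [ lambda ] = [ b ]

Solving the linear system:
  x*      = (0.555, -3.5183, -0.1073)
  lambda* = (-7.1126)
  f(x*)   = 38.6872

x* = (0.555, -3.5183, -0.1073), lambda* = (-7.1126)


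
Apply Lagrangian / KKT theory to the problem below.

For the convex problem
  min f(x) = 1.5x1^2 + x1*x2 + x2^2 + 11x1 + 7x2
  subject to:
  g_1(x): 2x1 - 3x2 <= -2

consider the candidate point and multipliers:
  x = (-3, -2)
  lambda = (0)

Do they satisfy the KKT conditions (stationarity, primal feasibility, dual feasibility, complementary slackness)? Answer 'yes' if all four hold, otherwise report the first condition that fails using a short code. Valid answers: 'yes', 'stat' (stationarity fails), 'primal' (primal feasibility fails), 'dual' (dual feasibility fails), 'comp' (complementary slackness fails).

Gradient of f: grad f(x) = Q x + c = (0, 0)
Constraint values g_i(x) = a_i^T x - b_i:
  g_1((-3, -2)) = 2
Stationarity residual: grad f(x) + sum_i lambda_i a_i = (0, 0)
  -> stationarity OK
Primal feasibility (all g_i <= 0): FAILS
Dual feasibility (all lambda_i >= 0): OK
Complementary slackness (lambda_i * g_i(x) = 0 for all i): OK

Verdict: the first failing condition is primal_feasibility -> primal.

primal


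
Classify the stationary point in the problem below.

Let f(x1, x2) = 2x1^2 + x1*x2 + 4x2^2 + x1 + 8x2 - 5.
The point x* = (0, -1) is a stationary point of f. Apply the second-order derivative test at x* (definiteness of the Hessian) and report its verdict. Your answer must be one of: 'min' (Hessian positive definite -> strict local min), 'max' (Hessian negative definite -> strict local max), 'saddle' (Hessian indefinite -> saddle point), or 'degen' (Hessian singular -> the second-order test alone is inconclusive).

Compute the Hessian H = grad^2 f:
  H = [[4, 1], [1, 8]]
Verify stationarity: grad f(x*) = H x* + g = (0, 0).
Eigenvalues of H: 3.7639, 8.2361.
Both eigenvalues > 0, so H is positive definite -> x* is a strict local min.

min


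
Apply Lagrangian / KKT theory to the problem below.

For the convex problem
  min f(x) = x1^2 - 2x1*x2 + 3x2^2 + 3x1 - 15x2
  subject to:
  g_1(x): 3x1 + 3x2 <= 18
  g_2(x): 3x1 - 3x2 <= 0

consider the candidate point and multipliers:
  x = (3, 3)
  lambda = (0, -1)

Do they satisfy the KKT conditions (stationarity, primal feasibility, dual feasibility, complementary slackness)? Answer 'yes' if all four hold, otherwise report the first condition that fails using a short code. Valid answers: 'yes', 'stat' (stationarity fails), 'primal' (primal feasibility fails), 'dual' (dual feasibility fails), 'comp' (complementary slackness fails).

Gradient of f: grad f(x) = Q x + c = (3, -3)
Constraint values g_i(x) = a_i^T x - b_i:
  g_1((3, 3)) = 0
  g_2((3, 3)) = 0
Stationarity residual: grad f(x) + sum_i lambda_i a_i = (0, 0)
  -> stationarity OK
Primal feasibility (all g_i <= 0): OK
Dual feasibility (all lambda_i >= 0): FAILS
Complementary slackness (lambda_i * g_i(x) = 0 for all i): OK

Verdict: the first failing condition is dual_feasibility -> dual.

dual


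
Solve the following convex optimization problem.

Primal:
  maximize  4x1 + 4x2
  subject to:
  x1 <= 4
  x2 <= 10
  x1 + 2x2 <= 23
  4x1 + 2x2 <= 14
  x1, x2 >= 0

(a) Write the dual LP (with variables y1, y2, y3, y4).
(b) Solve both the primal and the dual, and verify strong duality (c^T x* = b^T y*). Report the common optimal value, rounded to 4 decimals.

The standard primal-dual pair for 'max c^T x s.t. A x <= b, x >= 0' is:
  Dual:  min b^T y  s.t.  A^T y >= c,  y >= 0.

So the dual LP is:
  minimize  4y1 + 10y2 + 23y3 + 14y4
  subject to:
    y1 + y3 + 4y4 >= 4
    y2 + 2y3 + 2y4 >= 4
    y1, y2, y3, y4 >= 0

Solving the primal: x* = (0, 7).
  primal value c^T x* = 28.
Solving the dual: y* = (0, 0, 0, 2).
  dual value b^T y* = 28.
Strong duality: c^T x* = b^T y*. Confirmed.

28


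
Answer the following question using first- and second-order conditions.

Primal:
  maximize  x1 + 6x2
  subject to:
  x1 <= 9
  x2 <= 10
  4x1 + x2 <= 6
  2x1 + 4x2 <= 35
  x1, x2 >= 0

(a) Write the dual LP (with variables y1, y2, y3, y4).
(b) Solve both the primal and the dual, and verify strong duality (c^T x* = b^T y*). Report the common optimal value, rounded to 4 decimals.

The standard primal-dual pair for 'max c^T x s.t. A x <= b, x >= 0' is:
  Dual:  min b^T y  s.t.  A^T y >= c,  y >= 0.

So the dual LP is:
  minimize  9y1 + 10y2 + 6y3 + 35y4
  subject to:
    y1 + 4y3 + 2y4 >= 1
    y2 + y3 + 4y4 >= 6
    y1, y2, y3, y4 >= 0

Solving the primal: x* = (0, 6).
  primal value c^T x* = 36.
Solving the dual: y* = (0, 0, 6, 0).
  dual value b^T y* = 36.
Strong duality: c^T x* = b^T y*. Confirmed.

36


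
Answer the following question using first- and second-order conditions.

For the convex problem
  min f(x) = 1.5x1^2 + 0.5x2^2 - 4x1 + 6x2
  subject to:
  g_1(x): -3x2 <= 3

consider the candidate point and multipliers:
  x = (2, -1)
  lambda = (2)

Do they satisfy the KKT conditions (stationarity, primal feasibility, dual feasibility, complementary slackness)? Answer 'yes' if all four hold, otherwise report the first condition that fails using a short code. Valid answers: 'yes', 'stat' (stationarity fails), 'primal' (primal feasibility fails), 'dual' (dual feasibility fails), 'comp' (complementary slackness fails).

Gradient of f: grad f(x) = Q x + c = (2, 5)
Constraint values g_i(x) = a_i^T x - b_i:
  g_1((2, -1)) = 0
Stationarity residual: grad f(x) + sum_i lambda_i a_i = (2, -1)
  -> stationarity FAILS
Primal feasibility (all g_i <= 0): OK
Dual feasibility (all lambda_i >= 0): OK
Complementary slackness (lambda_i * g_i(x) = 0 for all i): OK

Verdict: the first failing condition is stationarity -> stat.

stat


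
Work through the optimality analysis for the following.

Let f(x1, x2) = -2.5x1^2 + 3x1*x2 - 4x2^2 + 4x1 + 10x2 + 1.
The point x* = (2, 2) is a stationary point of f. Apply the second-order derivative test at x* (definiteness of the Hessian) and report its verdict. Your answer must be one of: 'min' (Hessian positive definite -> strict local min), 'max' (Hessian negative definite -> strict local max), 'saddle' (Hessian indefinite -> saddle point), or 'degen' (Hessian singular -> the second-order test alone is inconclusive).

Compute the Hessian H = grad^2 f:
  H = [[-5, 3], [3, -8]]
Verify stationarity: grad f(x*) = H x* + g = (0, 0).
Eigenvalues of H: -9.8541, -3.1459.
Both eigenvalues < 0, so H is negative definite -> x* is a strict local max.

max


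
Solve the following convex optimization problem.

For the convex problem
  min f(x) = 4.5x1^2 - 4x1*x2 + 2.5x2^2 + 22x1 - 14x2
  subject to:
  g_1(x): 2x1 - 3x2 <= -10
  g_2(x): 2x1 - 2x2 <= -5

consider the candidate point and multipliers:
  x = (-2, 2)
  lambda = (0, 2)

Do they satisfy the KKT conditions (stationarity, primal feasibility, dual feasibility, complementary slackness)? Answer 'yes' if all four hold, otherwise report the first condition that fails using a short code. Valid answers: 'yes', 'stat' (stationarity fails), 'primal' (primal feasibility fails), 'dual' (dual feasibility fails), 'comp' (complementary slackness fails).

Gradient of f: grad f(x) = Q x + c = (-4, 4)
Constraint values g_i(x) = a_i^T x - b_i:
  g_1((-2, 2)) = 0
  g_2((-2, 2)) = -3
Stationarity residual: grad f(x) + sum_i lambda_i a_i = (0, 0)
  -> stationarity OK
Primal feasibility (all g_i <= 0): OK
Dual feasibility (all lambda_i >= 0): OK
Complementary slackness (lambda_i * g_i(x) = 0 for all i): FAILS

Verdict: the first failing condition is complementary_slackness -> comp.

comp
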